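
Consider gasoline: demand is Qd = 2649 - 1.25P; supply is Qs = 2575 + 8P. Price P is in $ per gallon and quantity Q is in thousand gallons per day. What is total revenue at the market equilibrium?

The market clears where 2649 - 1.25P = 2575 + 8P. Rearranging, 9.25P = 74, hence P* = 8.
Substitute back: Q* = 2649 - 1.25(8) = 2639.
Total revenue = P* × Q* = 8 × 2639 = 21112.

Total revenue = 21112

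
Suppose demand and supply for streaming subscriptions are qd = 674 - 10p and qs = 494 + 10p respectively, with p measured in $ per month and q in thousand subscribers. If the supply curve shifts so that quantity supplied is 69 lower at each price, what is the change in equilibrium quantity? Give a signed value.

Δq = -34.5

Equating demand and supply, 674 - 10p = 494 + 10p gives 20p = 180, so p* = 9.
From the demand curve, q* = 674 - 10(9) = 584.
After the shift, supply is qs = 425 + 10p.
New equilibrium: 249 = 20p, so p = 12.45 and q = 549.5.
Δq = 549.5 - 584 = -34.5.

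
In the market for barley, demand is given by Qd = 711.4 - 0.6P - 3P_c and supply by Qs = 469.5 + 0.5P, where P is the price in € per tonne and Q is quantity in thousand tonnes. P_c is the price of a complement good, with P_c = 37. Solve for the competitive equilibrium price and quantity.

With P_c = 37, demand is Qd = 600.4 - 0.6P.
Equating demand and supply, 600.4 - 0.6P = 469.5 + 0.5P gives 1.1P = 130.9, so P* = 119.
Plugging P* into demand: Q* = 600.4 - 0.6(119) = 529.

P* = 119, Q* = 529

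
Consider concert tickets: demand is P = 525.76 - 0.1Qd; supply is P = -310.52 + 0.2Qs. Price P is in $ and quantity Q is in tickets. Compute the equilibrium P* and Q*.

P* = 247, Q* = 2787.6

Inverting to quantity form: Qd = 5257.6 - 10P and Qs = 1552.6 + 5P.
The market clears where 5257.6 - 10P = 1552.6 + 5P. Rearranging, 15P = 3705, hence P* = 247.
From the demand curve, Q* = 5257.6 - 10(247) = 2787.6.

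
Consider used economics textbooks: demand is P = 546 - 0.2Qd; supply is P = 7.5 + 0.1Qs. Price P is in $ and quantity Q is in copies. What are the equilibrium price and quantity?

In direct form, Qd = 2730 - 5P and Qs = -75 + 10P.
At equilibrium Qd = Qs, so 2730 - 5P = -75 + 10P; collecting terms, 2805 = 15P and P* = 187.
Plugging P* into demand: Q* = 2730 - 5(187) = 1795.

P* = 187, Q* = 1795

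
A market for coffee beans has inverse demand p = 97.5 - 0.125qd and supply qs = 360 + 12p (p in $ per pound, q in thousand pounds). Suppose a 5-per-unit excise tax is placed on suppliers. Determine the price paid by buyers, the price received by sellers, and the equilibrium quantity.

In direct form, qd = 780 - 8p.
The tax drives a wedge p_b - p_s = 5. Substituting p_s = p_b - 5 into supply: qs = 300 + 12p_b.
Market clearing requires 780 - 8p_b = 300 + 12p_b; hence 480 = 20p_b and p_b = 24.
So p_s = 19 and the quantity traded is q = 780 - 8(24) = 588.

p_b = 24, p_s = 19, q = 588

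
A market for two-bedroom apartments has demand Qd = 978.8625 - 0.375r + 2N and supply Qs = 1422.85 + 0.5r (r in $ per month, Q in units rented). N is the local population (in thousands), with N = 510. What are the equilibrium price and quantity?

r* = 658.3, Q* = 1752

With N = 510, demand is Qd = 1998.8625 - 0.375r.
Equating demand and supply, 1998.8625 - 0.375r = 1422.85 + 0.5r gives 0.875r = 576.0125, so r* = 658.3.
Then Q* = 1998.8625 - 0.375(658.3) = 1752.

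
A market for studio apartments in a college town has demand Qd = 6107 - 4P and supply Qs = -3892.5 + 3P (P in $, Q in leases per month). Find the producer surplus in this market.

Set Qd = Qs: 6107 - 4P = -3892.5 + 3P, so 9999.5 = 7P and P* = 1428.5.
Substitute back: Q* = 6107 - 4(1428.5) = 393.
Supply choke price (Qs = 0): P = 1297.5. Producer surplus = ½ × (1428.5 - 1297.5) × 393 = 25741.5.

Producer surplus = 25741.5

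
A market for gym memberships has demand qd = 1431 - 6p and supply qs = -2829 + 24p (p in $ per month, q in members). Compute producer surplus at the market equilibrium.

At equilibrium qd = qs, so 1431 - 6p = -2829 + 24p; collecting terms, 4260 = 30p and p* = 142.
Substitute back: q* = 1431 - 6(142) = 579.
Supply choke price (qs = 0): p = 117.875. Producer surplus = ½ × (142 - 117.875) × 579 = 6984.1875.

Producer surplus = 6984.1875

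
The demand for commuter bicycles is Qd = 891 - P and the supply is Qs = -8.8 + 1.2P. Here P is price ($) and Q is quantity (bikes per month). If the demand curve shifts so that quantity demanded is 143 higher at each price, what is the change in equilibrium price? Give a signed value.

ΔP = 65

Equating demand and supply, 891 - P = -8.8 + 1.2P gives 2.2P = 899.8, so P* = 409.
Plugging P* into demand: Q* = 891 - 409 = 482.
After the shift, demand is Qd = 1034 - P.
Re-solving, 2.2P = 1042.8 gives P = 474 and Q = 560.
ΔP = 474 - 409 = 65.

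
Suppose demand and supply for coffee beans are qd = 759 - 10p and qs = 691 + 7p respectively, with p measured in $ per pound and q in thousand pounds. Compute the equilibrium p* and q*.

The market clears where 759 - 10p = 691 + 7p. Rearranging, 17p = 68, hence p* = 4.
From the demand curve, q* = 759 - 10(4) = 719.

p* = 4, q* = 719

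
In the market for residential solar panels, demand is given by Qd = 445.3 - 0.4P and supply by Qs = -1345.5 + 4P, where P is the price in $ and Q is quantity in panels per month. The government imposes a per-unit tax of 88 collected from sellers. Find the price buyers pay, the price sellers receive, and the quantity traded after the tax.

Sellers keep P_s = P_b - 88 per unit, so supply in terms of the buyer price is Qs = -1697.5 + 4P_b.
Market clearing requires 445.3 - 0.4P_b = -1697.5 + 4P_b; hence 2142.8 = 4.4P_b and P_b = 487.
Then P_s = 487 - 88 = 399 and Q = 445.3 - 0.4(487) = 250.5.

P_b = 487, P_s = 399, Q = 250.5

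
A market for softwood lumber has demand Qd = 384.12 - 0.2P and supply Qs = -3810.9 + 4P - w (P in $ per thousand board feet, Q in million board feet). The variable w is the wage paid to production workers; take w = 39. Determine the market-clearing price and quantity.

P* = 1008.1, Q* = 182.5

With w = 39, supply is Qs = -3849.9 + 4P.
At equilibrium Qd = Qs, so 384.12 - 0.2P = -3849.9 + 4P; collecting terms, 4234.02 = 4.2P and P* = 1008.1.
Substitute back: Q* = 384.12 - 0.2(1008.1) = 182.5.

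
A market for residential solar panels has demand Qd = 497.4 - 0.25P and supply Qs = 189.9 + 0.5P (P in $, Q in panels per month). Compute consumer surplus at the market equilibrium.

Set Qd = Qs: 497.4 - 0.25P = 189.9 + 0.5P, so 307.5 = 0.75P and P* = 410.
Substitute back: Q* = 497.4 - 0.25(410) = 394.9.
Demand choke price (Qd = 0): P = 497.4/0.25 = 1989.6. Consumer surplus = ½ × (1989.6 - 410) × 394.9 = 311892.02.

Consumer surplus = 311892.02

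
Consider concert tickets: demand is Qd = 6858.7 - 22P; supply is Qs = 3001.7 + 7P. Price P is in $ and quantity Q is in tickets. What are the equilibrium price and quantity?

P* = 133, Q* = 3932.7

The market clears where 6858.7 - 22P = 3001.7 + 7P. Rearranging, 29P = 3857, hence P* = 133.
Plugging P* into demand: Q* = 6858.7 - 22(133) = 3932.7.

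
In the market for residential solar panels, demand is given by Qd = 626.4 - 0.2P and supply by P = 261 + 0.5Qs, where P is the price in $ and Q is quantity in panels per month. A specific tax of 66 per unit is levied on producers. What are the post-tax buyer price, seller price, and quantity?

P_b = 582, P_s = 516, Q = 510

Inverting to quantity form: Qs = -522 + 2P.
The tax drives a wedge P_b - P_s = 66. Substituting P_s = P_b - 66 into supply: Qs = -654 + 2P_b.
Market clearing requires 626.4 - 0.2P_b = -654 + 2P_b; hence 1280.4 = 2.2P_b and P_b = 582.
So P_s = 516 and the quantity traded is Q = 626.4 - 0.2(582) = 510.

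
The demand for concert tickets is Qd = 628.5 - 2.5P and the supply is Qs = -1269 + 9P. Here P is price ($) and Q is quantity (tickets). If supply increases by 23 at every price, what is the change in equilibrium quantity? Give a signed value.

ΔQ = 5

Set Qd = Qs: 628.5 - 2.5P = -1269 + 9P, so 1897.5 = 11.5P and P* = 165.
Plugging P* into demand: Q* = 628.5 - 2.5(165) = 216.
After the shift, supply is Qs = -1246 + 9P.
The new intersection has 1874.5 = 11.5P, i.e. P = 163, Q = 221.
ΔQ = 221 - 216 = 5.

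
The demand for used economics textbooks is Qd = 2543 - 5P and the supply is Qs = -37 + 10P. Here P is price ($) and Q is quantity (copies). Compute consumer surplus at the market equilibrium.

Set Qd = Qs: 2543 - 5P = -37 + 10P, so 2580 = 15P and P* = 172.
From the demand curve, Q* = 2543 - 5(172) = 1683.
Demand choke price (Qd = 0): P = 2543/5 = 508.6. Consumer surplus = ½ × (508.6 - 172) × 1683 = 283248.9.

Consumer surplus = 283248.9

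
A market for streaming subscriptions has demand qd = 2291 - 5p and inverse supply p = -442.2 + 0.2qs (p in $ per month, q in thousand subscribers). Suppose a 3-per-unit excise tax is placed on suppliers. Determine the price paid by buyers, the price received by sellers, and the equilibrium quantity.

p_b = 9.5, p_s = 6.5, q = 2243.5

Solving each curve for q: qs = 2211 + 5p.
With a tax of 3 on suppliers, they supply based on the net price p_s = p_b - 3, so qs = 2196 + 5p_b.
Equate demand and the shifted supply: 2291 - 5p_b = 2196 + 5p_b, giving 10p_b = 95, so p_b = 9.5.
Then p_s = 9.5 - 3 = 6.5 and q = 2291 - 5(9.5) = 2243.5.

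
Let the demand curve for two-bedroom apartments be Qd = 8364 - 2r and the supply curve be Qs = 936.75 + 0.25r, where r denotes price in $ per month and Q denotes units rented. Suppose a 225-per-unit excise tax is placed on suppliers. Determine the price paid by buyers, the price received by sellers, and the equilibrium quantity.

r_b = 3326, r_s = 3101, Q = 1712

The tax drives a wedge r_b - r_s = 225. Substituting r_s = r_b - 225 into supply: Qs = 880.5 + 0.25r_b.
Market clearing requires 8364 - 2r_b = 880.5 + 0.25r_b; hence 7483.5 = 2.25r_b and r_b = 3326.
So r_s = 3101 and the quantity traded is Q = 8364 - 2(3326) = 1712.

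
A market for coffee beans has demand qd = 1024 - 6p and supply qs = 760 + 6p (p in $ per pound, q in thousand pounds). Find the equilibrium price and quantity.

p* = 22, q* = 892

Equating demand and supply, 1024 - 6p = 760 + 6p gives 12p = 264, so p* = 22.
Substitute back: q* = 1024 - 6(22) = 892.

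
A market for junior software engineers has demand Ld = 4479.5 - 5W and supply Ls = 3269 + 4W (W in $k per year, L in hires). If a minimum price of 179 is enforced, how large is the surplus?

At W = 179: Ld = 3584.5 and Ls = 3985.
Surplus = Ls - Ld = 3985 - 3584.5 = 400.5.

Surplus = 400.5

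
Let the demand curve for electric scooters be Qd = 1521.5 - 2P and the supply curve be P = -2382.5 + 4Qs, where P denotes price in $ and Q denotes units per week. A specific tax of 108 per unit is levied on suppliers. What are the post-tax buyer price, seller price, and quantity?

Inverting to quantity form: Qs = 595.625 + 0.25P.
With a tax of 108 on suppliers, they supply based on the net price P_s = P_b - 108, so Qs = 568.625 + 0.25P_b.
Set Qd = Qs: 1521.5 - 2P_b = 568.625 + 0.25P_b, so 952.875 = 2.25P_b and P_b = 423.5.
Then P_s = 423.5 - 108 = 315.5 and Q = 1521.5 - 2(423.5) = 674.5.

P_b = 423.5, P_s = 315.5, Q = 674.5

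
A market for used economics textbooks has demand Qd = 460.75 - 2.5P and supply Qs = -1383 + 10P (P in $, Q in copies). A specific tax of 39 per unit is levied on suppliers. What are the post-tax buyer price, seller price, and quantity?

P_b = 178.7, P_s = 139.7, Q = 14

The tax drives a wedge P_b - P_s = 39. Substituting P_s = P_b - 39 into supply: Qs = -1773 + 10P_b.
Equate demand and the shifted supply: 460.75 - 2.5P_b = -1773 + 10P_b, giving 12.5P_b = 2233.75, so P_b = 178.7.
So P_s = 139.7 and the quantity traded is Q = 460.75 - 2.5(178.7) = 14.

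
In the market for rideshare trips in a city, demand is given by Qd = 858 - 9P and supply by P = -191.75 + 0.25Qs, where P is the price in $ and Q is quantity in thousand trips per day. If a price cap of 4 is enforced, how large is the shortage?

Shortage = 39

In direct form, Qs = 767 + 4P.
With P fixed at 4, quantity demanded is 822 and quantity supplied is 783.
Shortage = Qd - Qs = 822 - 783 = 39.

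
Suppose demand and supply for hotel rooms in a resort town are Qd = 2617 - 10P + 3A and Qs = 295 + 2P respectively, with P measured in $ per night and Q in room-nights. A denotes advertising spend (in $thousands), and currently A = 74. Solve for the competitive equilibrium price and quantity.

P* = 212, Q* = 719

With A = 74, demand is Qd = 2839 - 10P.
Equating demand and supply, 2839 - 10P = 295 + 2P gives 12P = 2544, so P* = 212.
Plugging P* into demand: Q* = 2839 - 10(212) = 719.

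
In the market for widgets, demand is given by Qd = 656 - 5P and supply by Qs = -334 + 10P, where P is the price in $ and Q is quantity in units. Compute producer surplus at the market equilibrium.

At equilibrium Qd = Qs, so 656 - 5P = -334 + 10P; collecting terms, 990 = 15P and P* = 66.
Then Q* = 656 - 5(66) = 326.
Supply choke price (Qs = 0): P = 33.4. Producer surplus = ½ × (66 - 33.4) × 326 = 5313.8.

Producer surplus = 5313.8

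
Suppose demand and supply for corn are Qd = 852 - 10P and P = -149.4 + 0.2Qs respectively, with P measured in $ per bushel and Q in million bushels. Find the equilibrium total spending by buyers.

Total spending by buyers = 5474

Rewriting in direct form: Qs = 747 + 5P.
The market clears where 852 - 10P = 747 + 5P. Rearranging, 15P = 105, hence P* = 7.
Substitute back: Q* = 852 - 10(7) = 782.
Total spending by buyers = P* × Q* = 7 × 782 = 5474.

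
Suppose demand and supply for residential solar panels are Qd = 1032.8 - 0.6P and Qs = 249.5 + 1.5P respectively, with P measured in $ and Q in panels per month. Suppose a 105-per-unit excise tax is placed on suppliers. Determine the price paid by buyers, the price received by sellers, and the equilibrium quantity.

Suppliers keep P_s = P_b - 105 per unit, so supply in terms of the buyer price is Qs = 92 + 1.5P_b.
Equate demand and the shifted supply: 1032.8 - 0.6P_b = 92 + 1.5P_b, giving 2.1P_b = 940.8, so P_b = 448.
Then P_s = 448 - 105 = 343 and Q = 1032.8 - 0.6(448) = 764.

P_b = 448, P_s = 343, Q = 764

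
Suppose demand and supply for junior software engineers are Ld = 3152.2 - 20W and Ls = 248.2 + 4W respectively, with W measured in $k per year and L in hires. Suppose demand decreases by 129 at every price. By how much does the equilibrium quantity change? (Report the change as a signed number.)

Set Ld = Ls: 3152.2 - 20W = 248.2 + 4W, so 2904 = 24W and W* = 121.
Substitute back: L* = 3152.2 - 20(121) = 732.2.
After the shift, demand is Ld = 3023.2 - 20W.
The new intersection has 2775 = 24W, i.e. W = 115.625, L = 710.7.
ΔL = 710.7 - 732.2 = -21.5.

ΔL = -21.5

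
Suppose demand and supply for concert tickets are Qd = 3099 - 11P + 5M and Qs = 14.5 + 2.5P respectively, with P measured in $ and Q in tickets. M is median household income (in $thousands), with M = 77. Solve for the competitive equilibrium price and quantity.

P* = 257, Q* = 657

With M = 77, demand is Qd = 3484 - 11P.
The market clears where 3484 - 11P = 14.5 + 2.5P. Rearranging, 13.5P = 3469.5, hence P* = 257.
Plugging P* into demand: Q* = 3484 - 11(257) = 657.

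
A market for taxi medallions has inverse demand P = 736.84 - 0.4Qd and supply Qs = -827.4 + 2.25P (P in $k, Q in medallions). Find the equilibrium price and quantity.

Rewriting in direct form: Qd = 1842.1 - 2.5P.
At equilibrium Qd = Qs, so 1842.1 - 2.5P = -827.4 + 2.25P; collecting terms, 2669.5 = 4.75P and P* = 562.
From the demand curve, Q* = 1842.1 - 2.5(562) = 437.1.

P* = 562, Q* = 437.1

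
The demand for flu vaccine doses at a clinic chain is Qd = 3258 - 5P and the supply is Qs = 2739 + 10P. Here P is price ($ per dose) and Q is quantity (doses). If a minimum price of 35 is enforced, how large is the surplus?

With P fixed at 35, quantity demanded is 3083 and quantity supplied is 3089.
Surplus = Qs - Qd = 3089 - 3083 = 6.

Surplus = 6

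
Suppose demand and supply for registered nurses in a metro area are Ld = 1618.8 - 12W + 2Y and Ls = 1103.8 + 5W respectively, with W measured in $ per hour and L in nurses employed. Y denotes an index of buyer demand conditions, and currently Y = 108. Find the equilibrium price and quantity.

W* = 43, L* = 1318.8

With Y = 108, demand is Ld = 1834.8 - 12W.
The market clears where 1834.8 - 12W = 1103.8 + 5W. Rearranging, 17W = 731, hence W* = 43.
Plugging W* into demand: L* = 1834.8 - 12(43) = 1318.8.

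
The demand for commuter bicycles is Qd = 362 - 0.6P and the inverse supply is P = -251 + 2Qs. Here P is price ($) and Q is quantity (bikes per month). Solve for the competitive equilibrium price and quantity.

In direct form, Qs = 125.5 + 0.5P.
At equilibrium Qd = Qs, so 362 - 0.6P = 125.5 + 0.5P; collecting terms, 236.5 = 1.1P and P* = 215.
Plugging P* into demand: Q* = 362 - 0.6(215) = 233.

P* = 215, Q* = 233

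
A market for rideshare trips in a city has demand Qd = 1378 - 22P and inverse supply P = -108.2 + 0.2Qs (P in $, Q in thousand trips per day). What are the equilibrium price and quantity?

Rewriting in direct form: Qs = 541 + 5P.
Equating demand and supply, 1378 - 22P = 541 + 5P gives 27P = 837, so P* = 31.
Then Q* = 1378 - 22(31) = 696.

P* = 31, Q* = 696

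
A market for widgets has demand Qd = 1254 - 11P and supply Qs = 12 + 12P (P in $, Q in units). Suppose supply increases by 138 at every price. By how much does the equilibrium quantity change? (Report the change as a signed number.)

Equating demand and supply, 1254 - 11P = 12 + 12P gives 23P = 1242, so P* = 54.
Substitute back: Q* = 1254 - 11(54) = 660.
After the shift, supply is Qs = 150 + 12P.
New equilibrium: 1104 = 23P, so P = 48 and Q = 726.
ΔQ = 726 - 660 = 66.

ΔQ = 66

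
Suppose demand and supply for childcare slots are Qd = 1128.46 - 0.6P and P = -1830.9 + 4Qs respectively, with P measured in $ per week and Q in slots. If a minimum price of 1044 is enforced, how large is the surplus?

Surplus = 216.665

In direct form, Qs = 457.725 + 0.25P.
At P = 1044: Qd = 502.06 and Qs = 718.725.
Surplus = Qs - Qd = 718.725 - 502.06 = 216.665.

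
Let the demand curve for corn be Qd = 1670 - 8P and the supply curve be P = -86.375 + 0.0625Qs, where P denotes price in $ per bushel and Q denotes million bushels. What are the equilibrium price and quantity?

In direct form, Qs = 1382 + 16P.
At equilibrium Qd = Qs, so 1670 - 8P = 1382 + 16P; collecting terms, 288 = 24P and P* = 12.
Then Q* = 1670 - 8(12) = 1574.

P* = 12, Q* = 1574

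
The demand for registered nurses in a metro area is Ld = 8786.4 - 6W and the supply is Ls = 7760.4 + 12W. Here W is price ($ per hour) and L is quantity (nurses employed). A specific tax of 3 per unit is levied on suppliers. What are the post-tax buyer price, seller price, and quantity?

The tax drives a wedge W_b - W_s = 3. Substituting W_s = W_b - 3 into supply: Ls = 7724.4 + 12W_b.
Market clearing requires 8786.4 - 6W_b = 7724.4 + 12W_b; hence 1062 = 18W_b and W_b = 59.
Then W_s = 59 - 3 = 56 and L = 8786.4 - 6(59) = 8432.4.

W_b = 59, W_s = 56, L = 8432.4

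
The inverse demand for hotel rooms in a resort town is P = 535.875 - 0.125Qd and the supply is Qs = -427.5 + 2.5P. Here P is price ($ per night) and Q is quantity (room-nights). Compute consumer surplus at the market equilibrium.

Rewriting in direct form: Qd = 4287 - 8P.
Set Qd = Qs: 4287 - 8P = -427.5 + 2.5P, so 4714.5 = 10.5P and P* = 449.
Plugging P* into demand: Q* = 4287 - 8(449) = 695.
Demand choke price (Qd = 0): P = 4287/8 = 535.875. Consumer surplus = ½ × (535.875 - 449) × 695 = 30189.0625.

Consumer surplus = 30189.0625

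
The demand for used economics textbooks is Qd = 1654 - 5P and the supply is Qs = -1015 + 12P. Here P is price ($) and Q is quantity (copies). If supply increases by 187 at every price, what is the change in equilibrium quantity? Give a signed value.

The market clears where 1654 - 5P = -1015 + 12P. Rearranging, 17P = 2669, hence P* = 157.
From the demand curve, Q* = 1654 - 5(157) = 869.
After the shift, supply is Qs = -828 + 12P.
Re-solving, 17P = 2482 gives P = 146 and Q = 924.
ΔQ = 924 - 869 = 55.

ΔQ = 55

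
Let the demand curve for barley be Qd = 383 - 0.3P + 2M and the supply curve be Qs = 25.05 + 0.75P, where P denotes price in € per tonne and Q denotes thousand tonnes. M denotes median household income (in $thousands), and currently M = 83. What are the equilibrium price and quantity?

P* = 499, Q* = 399.3

With M = 83, demand is Qd = 549 - 0.3P.
At equilibrium Qd = Qs, so 549 - 0.3P = 25.05 + 0.75P; collecting terms, 523.95 = 1.05P and P* = 499.
From the demand curve, Q* = 549 - 0.3(499) = 399.3.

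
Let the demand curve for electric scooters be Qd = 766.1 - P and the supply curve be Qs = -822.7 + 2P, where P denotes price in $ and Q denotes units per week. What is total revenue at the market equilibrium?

Total revenue = 125250.4

At equilibrium Qd = Qs, so 766.1 - P = -822.7 + 2P; collecting terms, 1588.8 = 3P and P* = 529.6.
From the demand curve, Q* = 766.1 - 529.6 = 236.5.
Total revenue = P* × Q* = 529.6 × 236.5 = 125250.4.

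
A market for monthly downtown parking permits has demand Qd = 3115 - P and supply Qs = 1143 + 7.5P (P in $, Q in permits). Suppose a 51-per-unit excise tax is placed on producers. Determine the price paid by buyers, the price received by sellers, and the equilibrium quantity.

P_b = 277, P_s = 226, Q = 2838

Producers keep P_s = P_b - 51 per unit, so supply in terms of the buyer price is Qs = 760.5 + 7.5P_b.
Equate demand and the shifted supply: 3115 - P_b = 760.5 + 7.5P_b, giving 8.5P_b = 2354.5, so P_b = 277.
Then P_s = 277 - 51 = 226 and Q = 3115 - 277 = 2838.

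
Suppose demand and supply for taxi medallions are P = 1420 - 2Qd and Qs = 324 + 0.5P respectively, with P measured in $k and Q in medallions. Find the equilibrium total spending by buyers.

Rewriting in direct form: Qd = 710 - 0.5P.
Set Qd = Qs: 710 - 0.5P = 324 + 0.5P, so 386 = P and P* = 386.
From the demand curve, Q* = 710 - 0.5(386) = 517.
Total spending by buyers = P* × Q* = 386 × 517 = 199562.

Total spending by buyers = 199562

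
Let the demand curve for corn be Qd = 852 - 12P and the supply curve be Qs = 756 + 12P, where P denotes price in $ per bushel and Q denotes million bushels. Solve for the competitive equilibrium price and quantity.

Equating demand and supply, 852 - 12P = 756 + 12P gives 24P = 96, so P* = 4.
From the demand curve, Q* = 852 - 12(4) = 804.

P* = 4, Q* = 804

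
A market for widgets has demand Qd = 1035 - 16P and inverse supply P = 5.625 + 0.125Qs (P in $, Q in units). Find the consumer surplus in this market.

Consumer surplus = 3100.78125

Inverting to quantity form: Qs = -45 + 8P.
At equilibrium Qd = Qs, so 1035 - 16P = -45 + 8P; collecting terms, 1080 = 24P and P* = 45.
Substitute back: Q* = 1035 - 16(45) = 315.
Demand choke price (Qd = 0): P = 1035/16 = 64.6875. Consumer surplus = ½ × (64.6875 - 45) × 315 = 3100.78125.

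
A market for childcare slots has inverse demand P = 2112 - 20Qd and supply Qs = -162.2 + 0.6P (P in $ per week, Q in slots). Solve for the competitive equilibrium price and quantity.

Rewriting in direct form: Qd = 105.6 - 0.05P.
The market clears where 105.6 - 0.05P = -162.2 + 0.6P. Rearranging, 0.65P = 267.8, hence P* = 412.
Substitute back: Q* = 105.6 - 0.05(412) = 85.

P* = 412, Q* = 85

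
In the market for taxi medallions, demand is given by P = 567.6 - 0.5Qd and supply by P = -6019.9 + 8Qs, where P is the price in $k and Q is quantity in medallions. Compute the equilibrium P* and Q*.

Rewriting in direct form: Qd = 1135.2 - 2P and Qs = 752.4875 + 0.125P.
The market clears where 1135.2 - 2P = 752.4875 + 0.125P. Rearranging, 2.125P = 382.7125, hence P* = 180.1.
Then Q* = 1135.2 - 2(180.1) = 775.

P* = 180.1, Q* = 775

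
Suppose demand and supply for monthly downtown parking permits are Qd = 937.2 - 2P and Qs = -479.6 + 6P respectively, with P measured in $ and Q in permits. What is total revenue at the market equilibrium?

At equilibrium Qd = Qs, so 937.2 - 2P = -479.6 + 6P; collecting terms, 1416.8 = 8P and P* = 177.1.
From the demand curve, Q* = 937.2 - 2(177.1) = 583.
Total revenue = P* × Q* = 177.1 × 583 = 103249.3.

Total revenue = 103249.3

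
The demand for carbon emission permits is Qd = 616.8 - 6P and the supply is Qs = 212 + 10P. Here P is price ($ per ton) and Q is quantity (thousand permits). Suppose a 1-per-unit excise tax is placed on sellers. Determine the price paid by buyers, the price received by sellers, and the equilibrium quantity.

With a tax of 1 on sellers, they supply based on the net price P_s = P_b - 1, so Qs = 202 + 10P_b.
Market clearing requires 616.8 - 6P_b = 202 + 10P_b; hence 414.8 = 16P_b and P_b = 25.925.
Then P_s = 25.925 - 1 = 24.925 and Q = 616.8 - 6(25.925) = 461.25.

P_b = 25.925, P_s = 24.925, Q = 461.25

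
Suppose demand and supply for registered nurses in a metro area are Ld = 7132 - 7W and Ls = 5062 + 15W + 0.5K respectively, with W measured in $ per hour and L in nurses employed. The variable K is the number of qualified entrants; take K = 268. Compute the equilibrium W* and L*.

With K = 268, supply is Ls = 5196 + 15W.
At equilibrium Ld = Ls, so 7132 - 7W = 5196 + 15W; collecting terms, 1936 = 22W and W* = 88.
Then L* = 7132 - 7(88) = 6516.

W* = 88, L* = 6516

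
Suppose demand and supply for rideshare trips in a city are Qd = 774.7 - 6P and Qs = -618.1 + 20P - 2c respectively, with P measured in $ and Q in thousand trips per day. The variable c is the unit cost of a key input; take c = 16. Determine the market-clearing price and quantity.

P* = 54.8, Q* = 445.9

With c = 16, supply is Qs = -650.1 + 20P.
The market clears where 774.7 - 6P = -650.1 + 20P. Rearranging, 26P = 1424.8, hence P* = 54.8.
Then Q* = 774.7 - 6(54.8) = 445.9.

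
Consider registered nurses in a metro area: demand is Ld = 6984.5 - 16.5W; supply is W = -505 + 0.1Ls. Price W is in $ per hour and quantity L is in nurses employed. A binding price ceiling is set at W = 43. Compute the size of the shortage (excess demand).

Shortage = 795

Solving each curve for L: Ls = 5050 + 10W.
Evaluating both curves at the ceiling price 43 gives Ld = 6275, Ls = 5480.
Shortage = Ld - Ls = 6275 - 5480 = 795.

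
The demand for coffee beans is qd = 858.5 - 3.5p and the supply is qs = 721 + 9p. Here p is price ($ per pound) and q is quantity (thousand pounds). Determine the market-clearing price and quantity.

The market clears where 858.5 - 3.5p = 721 + 9p. Rearranging, 12.5p = 137.5, hence p* = 11.
Plugging p* into demand: q* = 858.5 - 3.5(11) = 820.

p* = 11, q* = 820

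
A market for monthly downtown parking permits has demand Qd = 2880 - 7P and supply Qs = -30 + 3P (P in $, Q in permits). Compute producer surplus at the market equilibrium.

At equilibrium Qd = Qs, so 2880 - 7P = -30 + 3P; collecting terms, 2910 = 10P and P* = 291.
Plugging P* into demand: Q* = 2880 - 7(291) = 843.
Supply choke price (Qs = 0): P = 10. Producer surplus = ½ × (291 - 10) × 843 = 118441.5.

Producer surplus = 118441.5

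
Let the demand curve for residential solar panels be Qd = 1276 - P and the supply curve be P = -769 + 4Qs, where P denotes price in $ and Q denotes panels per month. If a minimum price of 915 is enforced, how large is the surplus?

Rewriting in direct form: Qs = 192.25 + 0.25P.
With P fixed at 915, quantity demanded is 361 and quantity supplied is 421.
Surplus = Qs - Qd = 421 - 361 = 60.

Surplus = 60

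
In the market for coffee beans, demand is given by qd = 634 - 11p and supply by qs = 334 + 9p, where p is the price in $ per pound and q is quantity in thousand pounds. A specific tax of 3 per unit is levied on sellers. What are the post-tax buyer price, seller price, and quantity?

With a tax of 3 on sellers, they supply based on the net price p_s = p_b - 3, so qs = 307 + 9p_b.
Equate demand and the shifted supply: 634 - 11p_b = 307 + 9p_b, giving 20p_b = 327, so p_b = 16.35.
Then p_s = 16.35 - 3 = 13.35 and q = 634 - 11(16.35) = 454.15.

p_b = 16.35, p_s = 13.35, q = 454.15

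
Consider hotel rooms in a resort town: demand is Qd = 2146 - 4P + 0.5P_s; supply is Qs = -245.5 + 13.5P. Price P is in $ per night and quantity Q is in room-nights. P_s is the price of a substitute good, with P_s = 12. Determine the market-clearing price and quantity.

With P_s = 12, demand is Qd = 2152 - 4P.
Set Qd = Qs: 2152 - 4P = -245.5 + 13.5P, so 2397.5 = 17.5P and P* = 137.
Then Q* = 2152 - 4(137) = 1604.

P* = 137, Q* = 1604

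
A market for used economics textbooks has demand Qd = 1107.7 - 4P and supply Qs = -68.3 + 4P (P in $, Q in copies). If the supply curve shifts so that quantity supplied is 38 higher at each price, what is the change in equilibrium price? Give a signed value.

The market clears where 1107.7 - 4P = -68.3 + 4P. Rearranging, 8P = 1176, hence P* = 147.
Substitute back: Q* = 1107.7 - 4(147) = 519.7.
After the shift, supply is Qs = -30.3 + 4P.
Re-solving, 8P = 1138 gives P = 142.25 and Q = 538.7.
ΔP = 142.25 - 147 = -4.75.

ΔP = -4.75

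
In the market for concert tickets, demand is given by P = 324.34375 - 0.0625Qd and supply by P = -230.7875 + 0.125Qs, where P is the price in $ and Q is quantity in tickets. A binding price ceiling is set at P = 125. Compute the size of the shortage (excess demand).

Inverting to quantity form: Qd = 5189.5 - 16P and Qs = 1846.3 + 8P.
Evaluating both curves at the ceiling price 125 gives Qd = 3189.5, Qs = 2846.3.
Shortage = Qd - Qs = 3189.5 - 2846.3 = 343.2.

Shortage = 343.2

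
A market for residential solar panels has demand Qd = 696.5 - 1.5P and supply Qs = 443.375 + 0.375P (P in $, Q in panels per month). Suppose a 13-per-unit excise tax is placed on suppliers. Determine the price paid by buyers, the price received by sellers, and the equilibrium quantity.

The tax drives a wedge P_b - P_s = 13. Substituting P_s = P_b - 13 into supply: Qs = 438.5 + 0.375P_b.
Set Qd = Qs: 696.5 - 1.5P_b = 438.5 + 0.375P_b, so 258 = 1.875P_b and P_b = 137.6.
Then P_s = 137.6 - 13 = 124.6 and Q = 696.5 - 1.5(137.6) = 490.1.

P_b = 137.6, P_s = 124.6, Q = 490.1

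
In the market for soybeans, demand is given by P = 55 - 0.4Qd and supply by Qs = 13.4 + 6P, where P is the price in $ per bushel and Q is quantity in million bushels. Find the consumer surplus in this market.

Inverting to quantity form: Qd = 137.5 - 2.5P.
At equilibrium Qd = Qs, so 137.5 - 2.5P = 13.4 + 6P; collecting terms, 124.1 = 8.5P and P* = 14.6.
Then Q* = 137.5 - 2.5(14.6) = 101.
Demand choke price (Qd = 0): P = 137.5/2.5 = 55. Consumer surplus = ½ × (55 - 14.6) × 101 = 2040.2.

Consumer surplus = 2040.2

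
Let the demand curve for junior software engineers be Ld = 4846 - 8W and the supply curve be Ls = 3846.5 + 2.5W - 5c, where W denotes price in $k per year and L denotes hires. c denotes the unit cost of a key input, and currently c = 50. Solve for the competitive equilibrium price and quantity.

With c = 50, supply is Ls = 3596.5 + 2.5W.
The market clears where 4846 - 8W = 3596.5 + 2.5W. Rearranging, 10.5W = 1249.5, hence W* = 119.
Plugging W* into demand: L* = 4846 - 8(119) = 3894.

W* = 119, L* = 3894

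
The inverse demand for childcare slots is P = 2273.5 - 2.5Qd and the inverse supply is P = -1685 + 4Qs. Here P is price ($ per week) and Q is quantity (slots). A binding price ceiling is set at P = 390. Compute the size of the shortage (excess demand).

Inverting to quantity form: Qd = 909.4 - 0.4P and Qs = 421.25 + 0.25P.
Evaluating both curves at the ceiling price 390 gives Qd = 753.4, Qs = 518.75.
Shortage = Qd - Qs = 753.4 - 518.75 = 234.65.

Shortage = 234.65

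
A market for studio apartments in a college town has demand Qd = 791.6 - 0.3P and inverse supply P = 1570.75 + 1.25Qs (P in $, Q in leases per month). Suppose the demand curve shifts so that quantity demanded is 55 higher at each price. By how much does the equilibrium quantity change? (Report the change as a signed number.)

ΔQ = 40

Rewriting in direct form: Qs = -1256.6 + 0.8P.
At equilibrium Qd = Qs, so 791.6 - 0.3P = -1256.6 + 0.8P; collecting terms, 2048.2 = 1.1P and P* = 1862.
Substitute back: Q* = 791.6 - 0.3(1862) = 233.
After the shift, demand is Qd = 846.6 - 0.3P.
New equilibrium: 2103.2 = 1.1P, so P = 1912 and Q = 273.
ΔQ = 273 - 233 = 40.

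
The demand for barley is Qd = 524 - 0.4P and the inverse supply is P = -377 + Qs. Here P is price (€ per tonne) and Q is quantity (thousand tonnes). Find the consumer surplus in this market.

Inverting to quantity form: Qs = 377 + P.
Equating demand and supply, 524 - 0.4P = 377 + P gives 1.4P = 147, so P* = 105.
Plugging P* into demand: Q* = 524 - 0.4(105) = 482.
Demand choke price (Qd = 0): P = 524/0.4 = 1310. Consumer surplus = ½ × (1310 - 105) × 482 = 290405.

Consumer surplus = 290405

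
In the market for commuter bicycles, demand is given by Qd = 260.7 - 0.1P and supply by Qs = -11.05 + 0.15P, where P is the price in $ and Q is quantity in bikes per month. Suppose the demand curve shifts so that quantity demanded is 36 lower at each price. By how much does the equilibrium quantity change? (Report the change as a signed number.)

Equating demand and supply, 260.7 - 0.1P = -11.05 + 0.15P gives 0.25P = 271.75, so P* = 1087.
Substitute back: Q* = 260.7 - 0.1(1087) = 152.
After the shift, demand is Qd = 224.7 - 0.1P.
New equilibrium: 235.75 = 0.25P, so P = 943 and Q = 130.4.
ΔQ = 130.4 - 152 = -21.6.

ΔQ = -21.6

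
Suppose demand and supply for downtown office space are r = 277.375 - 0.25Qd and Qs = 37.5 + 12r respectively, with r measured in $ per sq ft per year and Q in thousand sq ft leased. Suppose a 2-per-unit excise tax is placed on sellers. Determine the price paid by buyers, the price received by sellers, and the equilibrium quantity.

Solving each curve for Q: Qd = 1109.5 - 4r.
The tax drives a wedge r_b - r_s = 2. Substituting r_s = r_b - 2 into supply: Qs = 13.5 + 12r_b.
Set Qd = Qs: 1109.5 - 4r_b = 13.5 + 12r_b, so 1096 = 16r_b and r_b = 68.5.
Then r_s = 68.5 - 2 = 66.5 and Q = 1109.5 - 4(68.5) = 835.5.

r_b = 68.5, r_s = 66.5, Q = 835.5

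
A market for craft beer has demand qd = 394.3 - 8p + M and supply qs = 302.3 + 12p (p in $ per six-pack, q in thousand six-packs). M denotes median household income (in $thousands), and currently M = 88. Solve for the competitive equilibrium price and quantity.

With M = 88, demand is qd = 482.3 - 8p.
Set qd = qs: 482.3 - 8p = 302.3 + 12p, so 180 = 20p and p* = 9.
Substitute back: q* = 482.3 - 8(9) = 410.3.

p* = 9, q* = 410.3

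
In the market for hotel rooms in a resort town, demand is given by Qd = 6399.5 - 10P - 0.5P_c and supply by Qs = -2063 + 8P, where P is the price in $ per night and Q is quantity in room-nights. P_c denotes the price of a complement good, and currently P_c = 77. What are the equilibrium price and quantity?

P* = 468, Q* = 1681

With P_c = 77, demand is Qd = 6361 - 10P.
The market clears where 6361 - 10P = -2063 + 8P. Rearranging, 18P = 8424, hence P* = 468.
From the demand curve, Q* = 6361 - 10(468) = 1681.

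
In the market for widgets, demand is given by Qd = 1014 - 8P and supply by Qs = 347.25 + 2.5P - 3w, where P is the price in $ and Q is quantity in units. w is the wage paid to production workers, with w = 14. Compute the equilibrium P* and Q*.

With w = 14, supply is Qs = 305.25 + 2.5P.
The market clears where 1014 - 8P = 305.25 + 2.5P. Rearranging, 10.5P = 708.75, hence P* = 67.5.
From the demand curve, Q* = 1014 - 8(67.5) = 474.

P* = 67.5, Q* = 474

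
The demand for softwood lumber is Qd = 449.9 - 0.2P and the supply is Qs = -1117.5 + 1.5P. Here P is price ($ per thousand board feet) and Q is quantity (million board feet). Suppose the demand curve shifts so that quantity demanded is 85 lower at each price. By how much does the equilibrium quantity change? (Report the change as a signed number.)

ΔQ = -75

At equilibrium Qd = Qs, so 449.9 - 0.2P = -1117.5 + 1.5P; collecting terms, 1567.4 = 1.7P and P* = 922.
From the demand curve, Q* = 449.9 - 0.2(922) = 265.5.
After the shift, demand is Qd = 364.9 - 0.2P.
Re-solving, 1.7P = 1482.4 gives P = 872 and Q = 190.5.
ΔQ = 190.5 - 265.5 = -75.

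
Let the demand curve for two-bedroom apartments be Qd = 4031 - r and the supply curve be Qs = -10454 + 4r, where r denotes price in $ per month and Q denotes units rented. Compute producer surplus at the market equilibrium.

Producer surplus = 160744.5

At equilibrium Qd = Qs, so 4031 - r = -10454 + 4r; collecting terms, 14485 = 5r and r* = 2897.
Then Q* = 4031 - 2897 = 1134.
Supply choke price (Qs = 0): r = 2613.5. Producer surplus = ½ × (2897 - 2613.5) × 1134 = 160744.5.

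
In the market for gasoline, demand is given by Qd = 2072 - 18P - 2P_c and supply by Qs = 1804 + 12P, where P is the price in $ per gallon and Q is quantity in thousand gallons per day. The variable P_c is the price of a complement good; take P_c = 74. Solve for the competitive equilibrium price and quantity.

With P_c = 74, demand is Qd = 1924 - 18P.
Set Qd = Qs: 1924 - 18P = 1804 + 12P, so 120 = 30P and P* = 4.
Then Q* = 1924 - 18(4) = 1852.

P* = 4, Q* = 1852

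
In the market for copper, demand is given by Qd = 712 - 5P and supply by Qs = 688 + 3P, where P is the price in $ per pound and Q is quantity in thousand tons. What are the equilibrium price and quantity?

Set Qd = Qs: 712 - 5P = 688 + 3P, so 24 = 8P and P* = 3.
Then Q* = 712 - 5(3) = 697.

P* = 3, Q* = 697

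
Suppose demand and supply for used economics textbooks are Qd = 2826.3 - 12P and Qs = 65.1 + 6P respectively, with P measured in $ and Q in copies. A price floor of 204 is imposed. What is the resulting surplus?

With P fixed at 204, quantity demanded is 378.3 and quantity supplied is 1289.1.
Surplus = Qs - Qd = 1289.1 - 378.3 = 910.8.

Surplus = 910.8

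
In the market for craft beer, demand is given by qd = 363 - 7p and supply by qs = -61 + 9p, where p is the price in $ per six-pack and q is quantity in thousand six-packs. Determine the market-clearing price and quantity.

p* = 26.5, q* = 177.5

The market clears where 363 - 7p = -61 + 9p. Rearranging, 16p = 424, hence p* = 26.5.
Substitute back: q* = 363 - 7(26.5) = 177.5.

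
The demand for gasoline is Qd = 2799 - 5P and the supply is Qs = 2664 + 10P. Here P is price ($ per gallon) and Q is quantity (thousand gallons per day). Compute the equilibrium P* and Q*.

P* = 9, Q* = 2754

Equating demand and supply, 2799 - 5P = 2664 + 10P gives 15P = 135, so P* = 9.
Then Q* = 2799 - 5(9) = 2754.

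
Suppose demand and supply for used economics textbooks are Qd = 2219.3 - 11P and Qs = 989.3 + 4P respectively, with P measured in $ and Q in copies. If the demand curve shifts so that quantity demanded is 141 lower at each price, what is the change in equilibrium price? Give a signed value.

At equilibrium Qd = Qs, so 2219.3 - 11P = 989.3 + 4P; collecting terms, 1230 = 15P and P* = 82.
Plugging P* into demand: Q* = 2219.3 - 11(82) = 1317.3.
After the shift, demand is Qd = 2078.3 - 11P.
The new intersection has 1089 = 15P, i.e. P = 72.6, Q = 1279.7.
ΔP = 72.6 - 82 = -9.4.

ΔP = -9.4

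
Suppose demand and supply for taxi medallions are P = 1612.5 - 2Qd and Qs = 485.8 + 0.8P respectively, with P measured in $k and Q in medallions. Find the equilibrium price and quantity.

In direct form, Qd = 806.25 - 0.5P.
Set Qd = Qs: 806.25 - 0.5P = 485.8 + 0.8P, so 320.45 = 1.3P and P* = 246.5.
Then Q* = 806.25 - 0.5(246.5) = 683.

P* = 246.5, Q* = 683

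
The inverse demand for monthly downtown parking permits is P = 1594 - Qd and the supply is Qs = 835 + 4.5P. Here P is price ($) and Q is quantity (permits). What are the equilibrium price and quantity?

P* = 138, Q* = 1456

Solving each curve for Q: Qd = 1594 - P.
Set Qd = Qs: 1594 - P = 835 + 4.5P, so 759 = 5.5P and P* = 138.
Plugging P* into demand: Q* = 1594 - 138 = 1456.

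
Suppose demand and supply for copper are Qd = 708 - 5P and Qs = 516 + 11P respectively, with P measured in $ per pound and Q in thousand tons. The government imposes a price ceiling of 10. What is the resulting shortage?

Shortage = 32

At P = 10: Qd = 658 and Qs = 626.
Shortage = Qd - Qs = 658 - 626 = 32.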